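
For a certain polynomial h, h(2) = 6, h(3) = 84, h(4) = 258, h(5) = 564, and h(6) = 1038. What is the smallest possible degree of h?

Forward differences of the values at n = 2, 3, 4, 5, 6:
  h  : 6  84  258  564  1038
  Δ  : 78  174  306  474
  Δ^2: 96  132  168
  Δ^3: 36  36
  Δ^4: 0
The third differences are constant (36) and nonzero, while all higher differences vanish, so the minimal degree is 3.

3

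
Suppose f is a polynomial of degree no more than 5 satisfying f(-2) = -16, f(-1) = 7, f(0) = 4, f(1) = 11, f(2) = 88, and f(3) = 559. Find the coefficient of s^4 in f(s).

1

Write f(s) = as^5 + bs^4 + cs^3 + ds^2 + es + k. Substituting each data point gives a linear system:
  -32a + 16b - 8c + 4d - 2e + k = -16
  -a + b - c + d - e + k = 7
  k = 4
  a + b + c + d + e + k = 11
  32a + 16b + 8c + 4d + 2e + k = 88
  243a + 81b + 27c + 9d + 3e + k = 559
Solving the system yields a = 2, b = 1, c = -2, d = 4, e = 2, k = 4.
So f(s) = 2s^5 + s^4 - 2s^3 + 4s^2 + 2s + 4.
The coefficient of s^4 is 1.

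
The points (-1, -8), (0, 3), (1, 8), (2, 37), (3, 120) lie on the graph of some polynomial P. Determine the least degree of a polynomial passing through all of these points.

3

Forward differences of the values at t = -1, 0, 1, 2, 3:
  P  : -8  3  8  37  120
  Δ  : 11  5  29  83
  Δ^2: -6  24  54
  Δ^3: 30  30
  Δ^4: 0
The third differences are constant (30) and nonzero, while all higher differences vanish, so the minimal degree is 3.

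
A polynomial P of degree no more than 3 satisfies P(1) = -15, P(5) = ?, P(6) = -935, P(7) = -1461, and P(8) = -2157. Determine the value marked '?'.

The 4 known points determine the degree-3 polynomial uniquely.
Write P(s) = as^3 + bs^2 + cs + d. Substituting each data point gives a linear system:
  a + b + c + d = -15
  216a + 36b + 6c + d = -935
  343a + 49b + 7c + d = -1461
  512a + 64b + 8c + d = -2157
Solving the system yields a = -4, b = -1, c = -5, d = -5.
So P(s) = -4s^3 - s^2 - 5s - 5.
Then P(5) = -555.

-555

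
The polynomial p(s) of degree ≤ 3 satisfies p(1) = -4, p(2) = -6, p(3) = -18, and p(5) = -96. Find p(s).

p(s) = -s^3 + s^2 + 2s - 6

Write p(s) = as^3 + bs^2 + cs + d. Substituting each data point gives a linear system:
  a + b + c + d = -4
  8a + 4b + 2c + d = -6
  27a + 9b + 3c + d = -18
  125a + 25b + 5c + d = -96
Solving the system yields a = -1, b = 1, c = 2, d = -6.
So p(s) = -s³ + s² + 2s - 6.
Check: p(5) = -96. ✓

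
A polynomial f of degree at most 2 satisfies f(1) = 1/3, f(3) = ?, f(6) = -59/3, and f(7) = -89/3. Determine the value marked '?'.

-5/3

The 3 known points determine the degree-2 polynomial uniquely.
Write f(n) = an^2 + bn + c. Substituting each data point gives a linear system:
  a + b + c = 1/3
  36a + 6b + c = -59/3
  49a + 7b + c = -89/3
Solving the system yields a = -1, b = 3, c = -5/3.
So f(n) = -n^2 + 3n - 5/3.
Then f(3) = -5/3.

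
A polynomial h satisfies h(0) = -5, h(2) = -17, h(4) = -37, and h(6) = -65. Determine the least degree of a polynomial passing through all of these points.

2

Forward differences of the values at u = 0, 2, 4, 6:
  h  : -5  -17  -37  -65
  Δ  : -12  -20  -28
  Δ^2: -8  -8
  Δ^3: 0
The second differences are constant (-8) and nonzero, while all higher differences vanish, so the minimal degree is 2.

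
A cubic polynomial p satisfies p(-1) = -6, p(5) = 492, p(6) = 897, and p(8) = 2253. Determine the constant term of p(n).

-3

Write p(n) = an^3 + bn^2 + cn + d. Substituting each data point gives a linear system:
  -a + b - c + d = -6
  125a + 25b + 5c + d = 492
  216a + 36b + 6c + d = 897
  512a + 64b + 8c + d = 2253
Solving the system yields a = 5, b = -4, c = -6, d = -3.
So p(n) = 5n^3 - 4n^2 - 6n - 3.
The constant term is -3.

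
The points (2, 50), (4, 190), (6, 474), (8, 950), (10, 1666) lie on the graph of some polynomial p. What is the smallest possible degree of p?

Forward differences of the values at s = 2, 4, 6, 8, 10:
  p  : 50  190  474  950  1666
  Δ  : 140  284  476  716
  Δ^2: 144  192  240
  Δ^3: 48  48
  Δ^4: 0
The third differences are constant (48) and nonzero, while all higher differences vanish, so the minimal degree is 3.

3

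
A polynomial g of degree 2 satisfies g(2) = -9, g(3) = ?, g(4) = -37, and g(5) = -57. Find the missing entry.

-21

The 3 known points determine the degree-2 polynomial uniquely.
Write g(n) = an^2 + bn + c. Substituting each data point gives a linear system:
  4a + 2b + c = -9
  16a + 4b + c = -37
  25a + 5b + c = -57
Solving the system yields a = -2, b = -2, c = 3.
So g(n) = -2n^2 - 2n + 3.
Then g(3) = -21.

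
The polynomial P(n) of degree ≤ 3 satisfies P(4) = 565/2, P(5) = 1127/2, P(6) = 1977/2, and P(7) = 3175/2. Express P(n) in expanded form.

Write P(n) = an^3 + bn^2 + cn + d. Substituting each data point gives a linear system:
  64a + 16b + 4c + d = 565/2
  125a + 25b + 5c + d = 1127/2
  216a + 36b + 6c + d = 1977/2
  343a + 49b + 7c + d = 3175/2
Solving the system yields a = 5, b = -3, c = 3, d = -3/2.
So P(n) = 5n^3 - 3n^2 + 3n - 3/2.
Check: P(5) = 1127/2. ✓

P(n) = 5n^3 - 3n^2 + 3n - 3/2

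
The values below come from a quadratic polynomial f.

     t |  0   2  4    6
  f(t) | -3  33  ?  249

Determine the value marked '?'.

On equispaced nodes a degree-2 polynomial has vanishing third forward difference, so
  - f(0) + 3·f(2) - 3·f(4) + f(6) = 0.
Substituting the known values and solving for f(4):
  -3·f(4) = -351
  f(4) = 117.

117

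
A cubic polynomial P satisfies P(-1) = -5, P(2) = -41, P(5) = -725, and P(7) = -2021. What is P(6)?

-1265

Using the Lagrange interpolation formula with nodes -1, 2, 5, 7:
  L_0(n) = (n - 2)(n - 5)(n - 7) / -144
  L_1(n) = (n + 1)(n - 5)(n - 7) / 45
  L_2(n) = (n + 1)(n - 2)(n - 7) / -36
  L_3(n) = (n + 1)(n - 2)(n - 5) / 80
Then P(n) = -5·L_0(n) - 41·L_1(n) - 725·L_2(n) - 2021·L_3(n).
Expanding and collecting terms gives P(n) = -6n³ + 6n - 5.
Evaluating at n = 6: P(6) = -1265.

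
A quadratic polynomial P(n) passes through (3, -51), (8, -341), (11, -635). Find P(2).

-23

Using the Lagrange interpolation formula with nodes 3, 8, 11:
  L_0(n) = (n - 8)(n - 11) / 40
  L_1(n) = (n - 3)(n - 11) / -15
  L_2(n) = (n - 3)(n - 8) / 24
Then P(n) = -51·L_0(n) - 341·L_1(n) - 635·L_2(n).
Expanding and collecting terms gives P(n) = -5n^2 - 3n + 3.
Evaluating at n = 2: P(2) = -23.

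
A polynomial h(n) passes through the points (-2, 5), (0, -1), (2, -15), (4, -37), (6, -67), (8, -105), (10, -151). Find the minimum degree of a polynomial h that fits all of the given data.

2

Forward differences of the values at n = -2, 0, 2, 4, 6, 8, 10:
  h  : 5  -1  -15  -37  -67  -105  -151
  Δ  : -6  -14  -22  -30  -38  -46
  Δ^2: -8  -8  -8  -8  -8
  Δ^3: 0  0  0  0
  Δ^4: 0  0  0
  Δ^5: 0  0
  Δ^6: 0
The second differences are constant (-8) and nonzero, while all higher differences vanish, so the minimal degree is 2.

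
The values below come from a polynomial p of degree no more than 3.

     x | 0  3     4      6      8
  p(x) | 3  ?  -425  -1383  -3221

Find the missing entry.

The 4 known points determine the degree-3 polynomial uniquely.
Write p(x) = ax^3 + bx^2 + cx + d. Substituting each data point gives a linear system:
  d = 3
  64a + 16b + 4c + d = -425
  216a + 36b + 6c + d = -1383
  512a + 64b + 8c + d = -3221
Solving the system yields a = -6, b = -2, c = -3, d = 3.
So p(x) = -6x^3 - 2x^2 - 3x + 3.
Then p(3) = -186.

-186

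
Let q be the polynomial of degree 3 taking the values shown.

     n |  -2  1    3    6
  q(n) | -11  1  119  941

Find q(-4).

-189

Write q(n) = an^3 + bn^2 + cn + d. Substituting each data point gives a linear system:
  -8a + 4b - 2c + d = -11
  a + b + c + d = 1
  27a + 9b + 3c + d = 119
  216a + 36b + 6c + d = 941
Solving the system yields a = 4, b = 3, c = -5, d = -1.
So q(n) = 4n^3 + 3n^2 - 5n - 1.
Then q(-4) = -189.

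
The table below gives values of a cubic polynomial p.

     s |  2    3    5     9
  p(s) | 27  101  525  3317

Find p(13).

10301

Using the Lagrange interpolation formula with nodes 2, 3, 5, 9:
  L_0(s) = (s - 3)(s - 5)(s - 9) / -21
  L_1(s) = (s - 2)(s - 5)(s - 9) / 12
  L_2(s) = (s - 2)(s - 3)(s - 9) / -24
  L_3(s) = (s - 2)(s - 3)(s - 5) / 168
Then p(s) = 27·L_0(s) + 101·L_1(s) + 525·L_2(s) + 3317·L_3(s).
Expanding and collecting terms gives p(s) = 5s^3 - 4s^2 - s + 5.
Evaluating at s = 13: p(13) = 10301.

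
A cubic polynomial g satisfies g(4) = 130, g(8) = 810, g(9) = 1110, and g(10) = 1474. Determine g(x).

Write g(x) = ax^3 + bx^2 + cx + d. Substituting each data point gives a linear system:
  64a + 16b + 4c + d = 130
  512a + 64b + 8c + d = 810
  729a + 81b + 9c + d = 1110
  1000a + 100b + 10c + d = 1474
Solving the system yields a = 1, b = 5, c = -2, d = -6.
So g(x) = x³ + 5x² - 2x - 6.
Check: g(8) = 810. ✓

g(x) = x^3 + 5x^2 - 2x - 6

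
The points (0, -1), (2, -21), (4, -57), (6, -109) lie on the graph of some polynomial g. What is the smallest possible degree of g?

2

Forward differences of the values at s = 0, 2, 4, 6:
  g  : -1  -21  -57  -109
  Δ  : -20  -36  -52
  Δ^2: -16  -16
  Δ^3: 0
The second differences are constant (-16) and nonzero, while all higher differences vanish, so the minimal degree is 2.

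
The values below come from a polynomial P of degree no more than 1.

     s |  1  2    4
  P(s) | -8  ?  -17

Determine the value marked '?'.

-11

The 2 known points determine the degree-1 polynomial uniquely.
Write P(s) = as + b. Substituting each data point gives a linear system:
  a + b = -8
  4a + b = -17
Solving the system yields a = -3, b = -5.
So P(s) = -3s - 5.
Then P(2) = -11.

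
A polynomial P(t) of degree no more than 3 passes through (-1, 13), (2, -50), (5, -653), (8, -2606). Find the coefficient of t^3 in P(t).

-5

Write P(t) = at^3 + bt^2 + ct + d. Substituting each data point gives a linear system:
  -a + b - c + d = 13
  8a + 4b + 2c + d = -50
  125a + 25b + 5c + d = -653
  512a + 64b + 8c + d = -2606
Solving the system yields a = -5, b = 0, c = -6, d = 2.
So P(t) = -5t^3 - 6t + 2.
The leading coefficient is -5.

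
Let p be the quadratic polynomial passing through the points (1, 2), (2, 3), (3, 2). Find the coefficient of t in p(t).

Write p(t) = at^2 + bt + c. Substituting each data point gives a linear system:
  a + b + c = 2
  4a + 2b + c = 3
  9a + 3b + c = 2
Solving the system yields a = -1, b = 4, c = -1.
So p(t) = -t^2 + 4t - 1.
The coefficient of t is 4.

4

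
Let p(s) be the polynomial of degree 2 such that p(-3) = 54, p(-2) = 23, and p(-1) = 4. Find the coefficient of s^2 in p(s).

6

Write p(s) = as^2 + bs + c. Substituting each data point gives a linear system:
  9a - 3b + c = 54
  4a - 2b + c = 23
  a - b + c = 4
Solving the system yields a = 6, b = -1, c = -3.
So p(s) = 6s^2 - s - 3.
The leading coefficient is 6.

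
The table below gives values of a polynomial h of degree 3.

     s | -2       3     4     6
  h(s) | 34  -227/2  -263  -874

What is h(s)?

Using the Lagrange interpolation formula with nodes -2, 3, 4, 6:
  L_0(s) = (s - 3)(s - 4)(s - 6) / -240
  L_1(s) = (s + 2)(s - 4)(s - 6) / 15
  L_2(s) = (s + 2)(s - 3)(s - 6) / -12
  L_3(s) = (s + 2)(s - 3)(s - 4) / 48
Then h(s) = 34·L_0(s) - 227/2·L_1(s) - 263·L_2(s) - 874·L_3(s).
Expanding and collecting terms gives h(s) = -4s^3 - (3/2)s - 1.
Check: h(4) = -263. ✓

h(s) = -4s^3 - (3/2)s - 1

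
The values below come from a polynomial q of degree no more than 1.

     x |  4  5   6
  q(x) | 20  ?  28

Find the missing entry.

The 2 known points determine the degree-1 polynomial uniquely.
Write q(x) = ax + b. Substituting each data point gives a linear system:
  4a + b = 20
  6a + b = 28
Solving the system yields a = 4, b = 4.
So q(x) = 4x + 4.
Then q(5) = 24.

24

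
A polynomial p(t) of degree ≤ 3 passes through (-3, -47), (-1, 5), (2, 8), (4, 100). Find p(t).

Using the Lagrange interpolation formula with nodes -3, -1, 2, 4:
  L_0(t) = (t + 1)(t - 2)(t - 4) / -70
  L_1(t) = (t + 3)(t - 2)(t - 4) / 30
  L_2(t) = (t + 3)(t + 1)(t - 4) / -30
  L_3(t) = (t + 3)(t + 1)(t - 2) / 70
Then p(t) = -47·L_0(t) + 5·L_1(t) + 8·L_2(t) + 100·L_3(t).
Expanding and collecting terms gives p(t) = 2t^3 - t^2 - 4t + 4.
Check: p(-3) = -47. ✓

p(t) = 2t^3 - t^2 - 4t + 4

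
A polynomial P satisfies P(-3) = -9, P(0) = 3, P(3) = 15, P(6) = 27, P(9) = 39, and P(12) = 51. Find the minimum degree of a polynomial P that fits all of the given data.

Forward differences of the values at s = -3, 0, 3, 6, 9, 12:
  P  : -9  3  15  27  39  51
  Δ  : 12  12  12  12  12
  Δ^2: 0  0  0  0
  Δ^3: 0  0  0
  Δ^4: 0  0
  Δ^5: 0
The first differences are constant (12) and nonzero, while all higher differences vanish, so the minimal degree is 1.

1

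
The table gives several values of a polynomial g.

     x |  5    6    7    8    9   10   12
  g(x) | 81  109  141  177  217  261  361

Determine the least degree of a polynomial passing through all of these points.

2

Divided differences on the nodes 5, 6, 7, 8, 9, 10, 12:
  order 0: 81  109  141  177  217  261  361
  order 1: 28  32  36  40  44  50
  order 2: 2  2  2  2  2
  order 3: 0  0  0  0
  order 4: 0  0  0
  order 5: 0  0
  order 6: 0
The order-2 divided differences are all 2 (nonzero) and every higher order vanishes, so the data lies on a polynomial of degree exactly 2.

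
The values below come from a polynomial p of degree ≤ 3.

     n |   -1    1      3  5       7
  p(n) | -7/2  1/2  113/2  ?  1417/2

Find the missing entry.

521/2

On equispaced nodes a degree-3 polynomial has vanishing fourth forward difference, so
  p(-1) - 4·p(1) + 6·p(3) - 4·p(5) + p(7) = 0.
Substituting the known values and solving for p(5):
  -4·p(5) = -1042
  p(5) = 521/2.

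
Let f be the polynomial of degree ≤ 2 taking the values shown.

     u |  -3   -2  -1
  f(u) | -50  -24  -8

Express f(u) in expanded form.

Write f(u) = au^2 + bu + c. Substituting each data point gives a linear system:
  9a - 3b + c = -50
  4a - 2b + c = -24
  a - b + c = -8
Solving the system yields a = -5, b = 1, c = -2.
So f(u) = -5u² + u - 2.
Check: f(-1) = -8. ✓

f(u) = -5u^2 + u - 2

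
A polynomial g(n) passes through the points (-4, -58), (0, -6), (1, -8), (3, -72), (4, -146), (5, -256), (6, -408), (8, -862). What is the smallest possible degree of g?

Divided differences on the nodes -4, 0, 1, 3, 4, 5, 6, 8:
  order 0: -58  -6  -8  -72  -146  -256  -408  -862
  order 1: 13  -2  -32  -74  -110  -152  -227
  order 2: -3  -10  -14  -18  -21  -25
  order 3: -1  -1  -1  -1  -1
  order 4: 0  0  0  0
  order 5: 0  0  0
  order 6: 0  0
  order 7: 0
The order-3 divided differences are all -1 (nonzero) and every higher order vanishes, so the data lies on a polynomial of degree exactly 3.

3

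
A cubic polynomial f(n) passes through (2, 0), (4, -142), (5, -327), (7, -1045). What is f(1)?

5

Using the Lagrange interpolation formula with nodes 2, 4, 5, 7:
  L_0(n) = (n - 4)(n - 5)(n - 7) / -30
  L_1(n) = (n - 2)(n - 5)(n - 7) / 6
  L_2(n) = (n - 2)(n - 4)(n - 7) / -6
  L_3(n) = (n - 2)(n - 4)(n - 5) / 30
Then f(n) = 0·L_0(n) - 142·L_1(n) - 327·L_2(n) - 1045·L_3(n).
Expanding and collecting terms gives f(n) = -4n^3 + 6n^2 + 5n - 2.
Evaluating at n = 1: f(1) = 5.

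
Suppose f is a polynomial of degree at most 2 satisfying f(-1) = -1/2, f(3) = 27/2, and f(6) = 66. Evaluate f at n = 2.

4

Using the Lagrange interpolation formula with nodes -1, 3, 6:
  L_0(n) = (n - 3)(n - 6) / 28
  L_1(n) = (n + 1)(n - 6) / -12
  L_2(n) = (n + 1)(n - 3) / 21
Then f(n) = -1/2·L_0(n) + 27/2·L_1(n) + 66·L_2(n).
Expanding and collecting terms gives f(n) = 2n^2 - (1/2)n - 3.
Evaluating at n = 2: f(2) = 4.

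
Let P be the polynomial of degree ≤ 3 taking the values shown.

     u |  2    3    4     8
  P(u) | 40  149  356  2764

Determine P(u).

Write P(u) = au^3 + bu^2 + cu + d. Substituting each data point gives a linear system:
  8a + 4b + 2c + d = 40
  27a + 9b + 3c + d = 149
  64a + 16b + 4c + d = 356
  512a + 64b + 8c + d = 2764
Solving the system yields a = 5, b = 4, c = -6, d = -4.
So P(u) = 5u³ + 4u² - 6u - 4.
Check: P(2) = 40. ✓

P(u) = 5u^3 + 4u^2 - 6u - 4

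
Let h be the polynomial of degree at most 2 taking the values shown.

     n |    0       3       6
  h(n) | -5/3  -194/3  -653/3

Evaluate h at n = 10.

Write h(n) = an^2 + bn + c. Substituting each data point gives a linear system:
  c = -5/3
  9a + 3b + c = -194/3
  36a + 6b + c = -653/3
Solving the system yields a = -5, b = -6, c = -5/3.
So h(n) = -5n² - 6n - 5/3.
Then h(10) = -1685/3.

-1685/3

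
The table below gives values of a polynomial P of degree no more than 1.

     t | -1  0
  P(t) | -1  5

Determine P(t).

Write P(t) = at + b. Substituting each data point gives a linear system:
  -a + b = -1
  b = 5
Solving the system yields a = 6, b = 5.
So P(t) = 6t + 5.
Check: P(0) = 5. ✓

P(t) = 6t + 5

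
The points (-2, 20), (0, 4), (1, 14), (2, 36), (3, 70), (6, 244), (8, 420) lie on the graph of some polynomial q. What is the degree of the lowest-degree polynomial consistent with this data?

Divided differences on the nodes -2, 0, 1, 2, 3, 6, 8:
  order 0: 20  4  14  36  70  244  420
  order 1: -8  10  22  34  58  88
  order 2: 6  6  6  6  6
  order 3: 0  0  0  0
  order 4: 0  0  0
  order 5: 0  0
  order 6: 0
The order-2 divided differences are all 6 (nonzero) and every higher order vanishes, so the data lies on a polynomial of degree exactly 2.

2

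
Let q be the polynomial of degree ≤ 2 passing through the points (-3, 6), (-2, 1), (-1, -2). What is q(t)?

Write q(t) = at^2 + bt + c. Substituting each data point gives a linear system:
  9a - 3b + c = 6
  4a - 2b + c = 1
  a - b + c = -2
Solving the system yields a = 1, b = 0, c = -3.
So q(t) = t^2 - 3.
Check: q(-2) = 1. ✓

q(t) = t^2 - 3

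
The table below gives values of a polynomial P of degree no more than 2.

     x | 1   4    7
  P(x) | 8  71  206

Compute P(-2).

Using the Lagrange interpolation formula with nodes 1, 4, 7:
  L_0(x) = (x - 4)(x - 7) / 18
  L_1(x) = (x - 1)(x - 7) / -9
  L_2(x) = (x - 1)(x - 4) / 18
Then P(x) = 8·L_0(x) + 71·L_1(x) + 206·L_2(x).
Expanding and collecting terms gives P(x) = 4x^2 + x + 3.
Evaluating at x = -2: P(-2) = 17.

17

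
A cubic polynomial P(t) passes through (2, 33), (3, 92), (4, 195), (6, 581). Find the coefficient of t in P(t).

Write P(t) = at^3 + bt^2 + ct + d. Substituting each data point gives a linear system:
  8a + 4b + 2c + d = 33
  27a + 9b + 3c + d = 92
  64a + 16b + 4c + d = 195
  216a + 36b + 6c + d = 581
Solving the system yields a = 2, b = 4, c = 1, d = -1.
So P(t) = 2t^3 + 4t^2 + t - 1.
The coefficient of t is 1.

1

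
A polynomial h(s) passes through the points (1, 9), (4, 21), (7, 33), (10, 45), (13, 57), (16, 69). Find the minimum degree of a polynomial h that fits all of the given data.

Forward differences of the values at s = 1, 4, 7, 10, 13, 16:
  h  : 9  21  33  45  57  69
  Δ  : 12  12  12  12  12
  Δ^2: 0  0  0  0
  Δ^3: 0  0  0
  Δ^4: 0  0
  Δ^5: 0
The first differences are constant (12) and nonzero, while all higher differences vanish, so the minimal degree is 1.

1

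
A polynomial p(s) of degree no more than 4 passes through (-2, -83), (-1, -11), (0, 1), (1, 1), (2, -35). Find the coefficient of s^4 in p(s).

-3

Write p(s) = as^4 + bs^3 + cs^2 + ds + e. Substituting each data point gives a linear system:
  16a - 8b + 4c - 2d + e = -83
  a - b + c - d + e = -11
  e = 1
  a + b + c + d + e = 1
  16a + 8b + 4c + 2d + e = -35
Solving the system yields a = -3, b = 2, c = -3, d = 4, e = 1.
So p(s) = -3s⁴ + 2s³ - 3s² + 4s + 1.
The leading coefficient is -3.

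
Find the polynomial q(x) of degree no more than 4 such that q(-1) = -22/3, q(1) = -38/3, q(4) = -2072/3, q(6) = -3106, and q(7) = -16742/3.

Write q(x) = ax^4 + bx^3 + cx^2 + dx + e. Substituting each data point gives a linear system:
  a - b + c - d + e = -22/3
  a + b + c + d + e = -38/3
  256a + 64b + 16c + 4d + e = -2072/3
  1296a + 216b + 36c + 6d + e = -3106
  2401a + 343b + 49c + 7d + e = -16742/3
Solving the system yields a = -2, b = -5/3, c = -4, d = -1, e = -4.
So q(x) = -2x^4 - (5/3)x^3 - 4x^2 - x - 4.
Check: q(6) = -3106. ✓

q(x) = -2x^4 - (5/3)x^3 - 4x^2 - x - 4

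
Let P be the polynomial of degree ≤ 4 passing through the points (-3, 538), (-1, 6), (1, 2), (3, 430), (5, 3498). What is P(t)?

P(t) = 6t^4 - 2t^3 - 2

Write P(t) = at^4 + bt^3 + ct^2 + dt + e. Substituting each data point gives a linear system:
  81a - 27b + 9c - 3d + e = 538
  a - b + c - d + e = 6
  a + b + c + d + e = 2
  81a + 27b + 9c + 3d + e = 430
  625a + 125b + 25c + 5d + e = 3498
Solving the system yields a = 6, b = -2, c = 0, d = 0, e = -2.
So P(t) = 6t⁴ - 2t³ - 2.
Check: P(1) = 2. ✓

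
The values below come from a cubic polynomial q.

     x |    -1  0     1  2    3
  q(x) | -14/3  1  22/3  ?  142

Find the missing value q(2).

The 4 known points determine the degree-3 polynomial uniquely.
Write q(x) = ax^3 + bx^2 + cx + d. Substituting each data point gives a linear system:
  -a + b - c + d = -14/3
  d = 1
  a + b + c + d = 22/3
  27a + 9b + 3c + d = 142
Solving the system yields a = 5, b = 1/3, c = 1, d = 1.
So q(x) = 5x^3 + (1/3)x^2 + x + 1.
Then q(2) = 133/3.

133/3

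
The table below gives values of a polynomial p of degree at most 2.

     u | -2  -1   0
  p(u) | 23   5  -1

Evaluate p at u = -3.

Write p(u) = au^2 + bu + c. Substituting each data point gives a linear system:
  4a - 2b + c = 23
  a - b + c = 5
  c = -1
Solving the system yields a = 6, b = 0, c = -1.
So p(u) = 6u^2 - 1.
Then p(-3) = 53.

53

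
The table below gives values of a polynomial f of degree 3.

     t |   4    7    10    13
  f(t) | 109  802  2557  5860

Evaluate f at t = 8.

Forward differences of the values at t = 4, 7, 10, 13:
  f  : 109  802  2557  5860
  Δ  : 693  1755  3303
  Δ^2: 1062  1548
  Δ^3: 486
The third differences are constant, confirming degree 3.
Interpolating (Newton forward form) and evaluating at t = 8 gives f(8) = 1245.

1245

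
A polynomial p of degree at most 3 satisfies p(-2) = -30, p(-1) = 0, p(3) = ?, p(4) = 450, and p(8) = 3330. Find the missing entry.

200

The 4 known points determine the degree-3 polynomial uniquely.
Write p(s) = as^3 + bs^2 + cs + d. Substituting each data point gives a linear system:
  -8a + 4b - 2c + d = -30
  -a + b - c + d = 0
  64a + 16b + 4c + d = 450
  512a + 64b + 8c + d = 3330
Solving the system yields a = 6, b = 4, c = 0, d = 2.
So p(s) = 6s³ + 4s² + 2.
Then p(3) = 200.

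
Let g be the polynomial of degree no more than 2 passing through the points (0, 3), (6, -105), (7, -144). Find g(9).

-240

Write g(x) = ax^2 + bx + c. Substituting each data point gives a linear system:
  c = 3
  36a + 6b + c = -105
  49a + 7b + c = -144
Solving the system yields a = -3, b = 0, c = 3.
So g(x) = -3x^2 + 3.
Then g(9) = -240.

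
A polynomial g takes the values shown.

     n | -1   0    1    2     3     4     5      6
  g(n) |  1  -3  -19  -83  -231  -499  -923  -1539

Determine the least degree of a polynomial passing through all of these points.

3

Forward differences of the values at n = -1, 0, 1, 2, 3, 4, 5, 6:
  g  : 1  -3  -19  -83  -231  -499  -923  -1539
  Δ  : -4  -16  -64  -148  -268  -424  -616
  Δ^2: -12  -48  -84  -120  -156  -192
  Δ^3: -36  -36  -36  -36  -36
  Δ^4: 0  0  0  0
  Δ^5: 0  0  0
  Δ^6: 0  0
  Δ^7: 0
The third differences are constant (-36) and nonzero, while all higher differences vanish, so the minimal degree is 3.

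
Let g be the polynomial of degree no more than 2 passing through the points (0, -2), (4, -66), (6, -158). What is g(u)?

g(u) = -5u^2 + 4u - 2

Write g(u) = au^2 + bu + c. Substituting each data point gives a linear system:
  c = -2
  16a + 4b + c = -66
  36a + 6b + c = -158
Solving the system yields a = -5, b = 4, c = -2.
So g(u) = -5u² + 4u - 2.
Check: g(4) = -66. ✓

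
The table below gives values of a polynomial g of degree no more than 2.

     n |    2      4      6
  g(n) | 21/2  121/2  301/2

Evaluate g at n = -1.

21/2

Write g(n) = an^2 + bn + c. Substituting each data point gives a linear system:
  4a + 2b + c = 21/2
  16a + 4b + c = 121/2
  36a + 6b + c = 301/2
Solving the system yields a = 5, b = -5, c = 1/2.
So g(n) = 5n² - 5n + 1/2.
Then g(-1) = 21/2.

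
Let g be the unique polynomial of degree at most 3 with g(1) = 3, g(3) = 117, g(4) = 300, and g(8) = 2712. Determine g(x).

g(x) = 6x^3 - 6x^2 + 3x

Using the Lagrange interpolation formula with nodes 1, 3, 4, 8:
  L_0(x) = (x - 3)(x - 4)(x - 8) / -42
  L_1(x) = (x - 1)(x - 4)(x - 8) / 10
  L_2(x) = (x - 1)(x - 3)(x - 8) / -12
  L_3(x) = (x - 1)(x - 3)(x - 4) / 140
Then g(x) = 3·L_0(x) + 117·L_1(x) + 300·L_2(x) + 2712·L_3(x).
Expanding and collecting terms gives g(x) = 6x^3 - 6x^2 + 3x.
Check: g(4) = 300. ✓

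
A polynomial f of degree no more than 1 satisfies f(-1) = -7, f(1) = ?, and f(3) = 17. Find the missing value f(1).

The 2 known points determine the degree-1 polynomial uniquely.
Write f(s) = as + b. Substituting each data point gives a linear system:
  -a + b = -7
  3a + b = 17
Solving the system yields a = 6, b = -1.
So f(s) = 6s - 1.
Then f(1) = 5.

5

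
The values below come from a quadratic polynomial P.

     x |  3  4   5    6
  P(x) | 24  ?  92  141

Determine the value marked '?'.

The 3 known points determine the degree-2 polynomial uniquely.
Write P(x) = ax^2 + bx + c. Substituting each data point gives a linear system:
  9a + 3b + c = 24
  25a + 5b + c = 92
  36a + 6b + c = 141
Solving the system yields a = 5, b = -6, c = -3.
So P(x) = 5x² - 6x - 3.
Then P(4) = 53.

53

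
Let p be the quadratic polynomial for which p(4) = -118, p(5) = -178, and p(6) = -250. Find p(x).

Using the Lagrange interpolation formula with nodes 4, 5, 6:
  L_0(x) = (x - 5)(x - 6) / 2
  L_1(x) = (x - 4)(x - 6) / -1
  L_2(x) = (x - 4)(x - 5) / 2
Then p(x) = -118·L_0(x) - 178·L_1(x) - 250·L_2(x).
Expanding and collecting terms gives p(x) = -6x^2 - 6x + 2.
Check: p(6) = -250. ✓

p(x) = -6x^2 - 6x + 2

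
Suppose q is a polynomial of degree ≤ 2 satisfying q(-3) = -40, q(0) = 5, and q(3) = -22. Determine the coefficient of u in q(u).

3

Write q(u) = au^2 + bu + c. Substituting each data point gives a linear system:
  9a - 3b + c = -40
  c = 5
  9a + 3b + c = -22
Solving the system yields a = -4, b = 3, c = 5.
So q(u) = -4u^2 + 3u + 5.
The coefficient of u is 3.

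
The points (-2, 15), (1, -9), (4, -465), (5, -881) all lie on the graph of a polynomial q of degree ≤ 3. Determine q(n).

q(n) = -6n^3 - 6n^2 + 4n - 1

Using the Lagrange interpolation formula with nodes -2, 1, 4, 5:
  L_0(n) = (n - 1)(n - 4)(n - 5) / -126
  L_1(n) = (n + 2)(n - 4)(n - 5) / 36
  L_2(n) = (n + 2)(n - 1)(n - 5) / -18
  L_3(n) = (n + 2)(n - 1)(n - 4) / 28
Then q(n) = 15·L_0(n) - 9·L_1(n) - 465·L_2(n) - 881·L_3(n).
Expanding and collecting terms gives q(n) = -6n³ - 6n² + 4n - 1.
Check: q(4) = -465. ✓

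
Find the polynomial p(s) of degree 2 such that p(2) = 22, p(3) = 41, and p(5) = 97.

Write p(s) = as^2 + bs + c. Substituting each data point gives a linear system:
  4a + 2b + c = 22
  9a + 3b + c = 41
  25a + 5b + c = 97
Solving the system yields a = 3, b = 4, c = 2.
So p(s) = 3s^2 + 4s + 2.
Check: p(3) = 41. ✓

p(s) = 3s^2 + 4s + 2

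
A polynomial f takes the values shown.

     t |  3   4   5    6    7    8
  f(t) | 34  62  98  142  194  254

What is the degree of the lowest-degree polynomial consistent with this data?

2

Forward differences of the values at t = 3, 4, 5, 6, 7, 8:
  f  : 34  62  98  142  194  254
  Δ  : 28  36  44  52  60
  Δ^2: 8  8  8  8
  Δ^3: 0  0  0
  Δ^4: 0  0
  Δ^5: 0
The second differences are constant (8) and nonzero, while all higher differences vanish, so the minimal degree is 2.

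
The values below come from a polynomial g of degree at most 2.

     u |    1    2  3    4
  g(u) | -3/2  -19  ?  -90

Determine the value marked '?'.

-97/2

The 3 known points determine the degree-2 polynomial uniquely.
Write g(u) = au^2 + bu + c. Substituting each data point gives a linear system:
  a + b + c = -3/2
  4a + 2b + c = -19
  16a + 4b + c = -90
Solving the system yields a = -6, b = 1/2, c = 4.
So g(u) = -6u^2 + (1/2)u + 4.
Then g(3) = -97/2.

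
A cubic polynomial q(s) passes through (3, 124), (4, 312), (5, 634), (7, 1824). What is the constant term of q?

4

Write q(s) = as^3 + bs^2 + cs + d. Substituting each data point gives a linear system:
  27a + 9b + 3c + d = 124
  64a + 16b + 4c + d = 312
  125a + 25b + 5c + d = 634
  343a + 49b + 7c + d = 1824
Solving the system yields a = 6, b = -5, c = 1, d = 4.
So q(s) = 6s^3 - 5s^2 + s + 4.
The constant term is 4.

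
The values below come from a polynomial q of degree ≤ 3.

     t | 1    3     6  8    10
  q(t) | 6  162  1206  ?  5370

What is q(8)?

2792

The 4 known points determine the degree-3 polynomial uniquely.
Write q(t) = at^3 + bt^2 + ct + d. Substituting each data point gives a linear system:
  a + b + c + d = 6
  27a + 9b + 3c + d = 162
  216a + 36b + 6c + d = 1206
  1000a + 100b + 10c + d = 5370
Solving the system yields a = 5, b = 4, c = -3, d = 0.
So q(t) = 5t^3 + 4t^2 - 3t.
Then q(8) = 2792.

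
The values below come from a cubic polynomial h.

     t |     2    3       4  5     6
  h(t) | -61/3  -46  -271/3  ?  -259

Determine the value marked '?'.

The 4 known points determine the degree-3 polynomial uniquely.
Write h(t) = at^3 + bt^2 + ct + d. Substituting each data point gives a linear system:
  8a + 4b + 2c + d = -61/3
  27a + 9b + 3c + d = -46
  64a + 16b + 4c + d = -271/3
  216a + 36b + 6c + d = -259
Solving the system yields a = -1, b = -1/3, c = -5, d = -1.
So h(t) = -t^3 - (1/3)t^2 - 5t - 1.
Then h(5) = -478/3.

-478/3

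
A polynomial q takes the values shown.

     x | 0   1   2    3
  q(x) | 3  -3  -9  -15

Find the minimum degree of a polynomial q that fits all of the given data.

1

Forward differences of the values at x = 0, 1, 2, 3:
  q  : 3  -3  -9  -15
  Δ  : -6  -6  -6
  Δ^2: 0  0
  Δ^3: 0
The first differences are constant (-6) and nonzero, while all higher differences vanish, so the minimal degree is 1.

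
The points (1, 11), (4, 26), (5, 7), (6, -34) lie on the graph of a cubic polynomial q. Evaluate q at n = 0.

2

Write q(n) = an^3 + bn^2 + cn + d. Substituting each data point gives a linear system:
  a + b + c + d = 11
  64a + 16b + 4c + d = 26
  125a + 25b + 5c + d = 7
  216a + 36b + 6c + d = -34
Solving the system yields a = -1, b = 4, c = 6, d = 2.
So q(n) = -n^3 + 4n^2 + 6n + 2.
Then q(0) = 2.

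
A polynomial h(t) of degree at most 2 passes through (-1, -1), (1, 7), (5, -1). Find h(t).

Write h(t) = at^2 + bt + c. Substituting each data point gives a linear system:
  a - b + c = -1
  a + b + c = 7
  25a + 5b + c = -1
Solving the system yields a = -1, b = 4, c = 4.
So h(t) = -t^2 + 4t + 4.
Check: h(1) = 7. ✓

h(t) = -t^2 + 4t + 4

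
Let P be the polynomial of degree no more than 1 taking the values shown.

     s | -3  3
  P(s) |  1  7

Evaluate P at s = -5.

-1

Write P(s) = as + b. Substituting each data point gives a linear system:
  -3a + b = 1
  3a + b = 7
Solving the system yields a = 1, b = 4.
So P(s) = s + 4.
Then P(-5) = -1.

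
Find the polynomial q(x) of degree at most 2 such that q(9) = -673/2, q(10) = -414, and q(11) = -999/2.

q(x) = -4x^2 - (3/2)x + 1

Write q(x) = ax^2 + bx + c. Substituting each data point gives a linear system:
  81a + 9b + c = -673/2
  100a + 10b + c = -414
  121a + 11b + c = -999/2
Solving the system yields a = -4, b = -3/2, c = 1.
So q(x) = -4x^2 - (3/2)x + 1.
Check: q(10) = -414. ✓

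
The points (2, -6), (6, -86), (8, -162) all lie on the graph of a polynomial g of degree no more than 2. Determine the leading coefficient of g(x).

-3

Write g(x) = ax^2 + bx + c. Substituting each data point gives a linear system:
  4a + 2b + c = -6
  36a + 6b + c = -86
  64a + 8b + c = -162
Solving the system yields a = -3, b = 4, c = -2.
So g(x) = -3x^2 + 4x - 2.
The leading coefficient is -3.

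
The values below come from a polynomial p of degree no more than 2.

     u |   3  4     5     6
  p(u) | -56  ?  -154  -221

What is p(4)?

-99

The 3 known points determine the degree-2 polynomial uniquely.
Write p(u) = au^2 + bu + c. Substituting each data point gives a linear system:
  9a + 3b + c = -56
  25a + 5b + c = -154
  36a + 6b + c = -221
Solving the system yields a = -6, b = -1, c = 1.
So p(u) = -6u² - u + 1.
Then p(4) = -99.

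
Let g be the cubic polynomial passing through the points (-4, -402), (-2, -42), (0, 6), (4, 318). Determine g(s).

g(s) = 6s^3 - 3s^2 - 6s + 6

Using the Lagrange interpolation formula with nodes -4, -2, 0, 4:
  L_0(s) = (s + 2)s(s - 4) / -64
  L_1(s) = (s + 4)s(s - 4) / 24
  L_2(s) = (s + 4)(s + 2)(s - 4) / -32
  L_3(s) = (s + 4)(s + 2)s / 192
Then g(s) = -402·L_0(s) - 42·L_1(s) + 6·L_2(s) + 318·L_3(s).
Expanding and collecting terms gives g(s) = 6s³ - 3s² - 6s + 6.
Check: g(-4) = -402. ✓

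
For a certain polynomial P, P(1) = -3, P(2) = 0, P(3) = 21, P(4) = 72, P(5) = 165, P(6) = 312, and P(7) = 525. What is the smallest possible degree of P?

Forward differences of the values at u = 1, 2, 3, 4, 5, 6, 7:
  P  : -3  0  21  72  165  312  525
  Δ  : 3  21  51  93  147  213
  Δ^2: 18  30  42  54  66
  Δ^3: 12  12  12  12
  Δ^4: 0  0  0
  Δ^5: 0  0
  Δ^6: 0
The third differences are constant (12) and nonzero, while all higher differences vanish, so the minimal degree is 3.

3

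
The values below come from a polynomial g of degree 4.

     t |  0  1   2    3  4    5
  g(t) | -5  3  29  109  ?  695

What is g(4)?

The 5 known points determine the degree-4 polynomial uniquely.
Write g(t) = at^4 + bt^3 + ct^2 + dt + e. Substituting each data point gives a linear system:
  e = -5
  a + b + c + d + e = 3
  16a + 8b + 4c + 2d + e = 29
  81a + 27b + 9c + 3d + e = 109
  625a + 125b + 25c + 5d + e = 695
Solving the system yields a = 1, b = 0, c = 2, d = 5, e = -5.
So g(t) = t⁴ + 2t² + 5t - 5.
Then g(4) = 303.

303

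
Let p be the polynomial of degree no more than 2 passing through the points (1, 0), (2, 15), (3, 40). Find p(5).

120

Forward differences of the values at n = 1, 2, 3:
  p  : 0  15  40
  Δ  : 15  25
  Δ^2: 10
The second differences are constant, confirming degree 2.
Interpolating (Newton forward form) and evaluating at n = 5 gives p(5) = 120.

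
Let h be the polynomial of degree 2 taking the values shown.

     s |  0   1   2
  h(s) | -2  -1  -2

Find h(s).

h(s) = -s^2 + 2s - 2

Write h(s) = as^2 + bs + c. Substituting each data point gives a linear system:
  c = -2
  a + b + c = -1
  4a + 2b + c = -2
Solving the system yields a = -1, b = 2, c = -2.
So h(s) = -s^2 + 2s - 2.
Check: h(2) = -2. ✓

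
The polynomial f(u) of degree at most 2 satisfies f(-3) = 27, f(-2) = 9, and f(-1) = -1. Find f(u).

Write f(u) = au^2 + bu + c. Substituting each data point gives a linear system:
  9a - 3b + c = 27
  4a - 2b + c = 9
  a - b + c = -1
Solving the system yields a = 4, b = 2, c = -3.
So f(u) = 4u^2 + 2u - 3.
Check: f(-3) = 27. ✓

f(u) = 4u^2 + 2u - 3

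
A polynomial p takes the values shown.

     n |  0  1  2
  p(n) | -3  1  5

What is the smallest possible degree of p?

1

Forward differences of the values at n = 0, 1, 2:
  p  : -3  1  5
  Δ  : 4  4
  Δ^2: 0
The first differences are constant (4) and nonzero, while all higher differences vanish, so the minimal degree is 1.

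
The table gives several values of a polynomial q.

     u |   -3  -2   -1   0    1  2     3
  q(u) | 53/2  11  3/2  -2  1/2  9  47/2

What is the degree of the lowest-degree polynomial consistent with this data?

Forward differences of the values at u = -3, -2, -1, 0, 1, 2, 3:
  q  : 53/2  11  3/2  -2  1/2  9  47/2
  Δ  : -31/2  -19/2  -7/2  5/2  17/2  29/2
  Δ^2: 6  6  6  6  6
  Δ^3: 0  0  0  0
  Δ^4: 0  0  0
  Δ^5: 0  0
  Δ^6: 0
The second differences are constant (6) and nonzero, while all higher differences vanish, so the minimal degree is 2.

2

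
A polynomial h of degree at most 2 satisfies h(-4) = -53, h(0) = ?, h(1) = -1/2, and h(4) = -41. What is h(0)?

1

The 3 known points determine the degree-2 polynomial uniquely.
Write h(t) = at^2 + bt + c. Substituting each data point gives a linear system:
  16a - 4b + c = -53
  a + b + c = -1/2
  16a + 4b + c = -41
Solving the system yields a = -3, b = 3/2, c = 1.
So h(t) = -3t² + (3/2)t + 1.
Then h(0) = 1.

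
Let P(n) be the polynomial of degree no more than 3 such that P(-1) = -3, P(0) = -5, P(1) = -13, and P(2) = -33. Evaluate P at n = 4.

-133

Write P(n) = an^3 + bn^2 + cn + d. Substituting each data point gives a linear system:
  -a + b - c + d = -3
  d = -5
  a + b + c + d = -13
  8a + 4b + 2c + d = -33
Solving the system yields a = -1, b = -3, c = -4, d = -5.
So P(n) = -n^3 - 3n^2 - 4n - 5.
Then P(4) = -133.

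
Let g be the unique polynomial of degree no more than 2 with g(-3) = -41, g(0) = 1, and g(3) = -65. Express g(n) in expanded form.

g(n) = -6n^2 - 4n + 1

Using the Lagrange interpolation formula with nodes -3, 0, 3:
  L_0(n) = n(n - 3) / 18
  L_1(n) = (n + 3)(n - 3) / -9
  L_2(n) = (n + 3)n / 18
Then g(n) = -41·L_0(n) + 1·L_1(n) - 65·L_2(n).
Expanding and collecting terms gives g(n) = -6n² - 4n + 1.
Check: g(0) = 1. ✓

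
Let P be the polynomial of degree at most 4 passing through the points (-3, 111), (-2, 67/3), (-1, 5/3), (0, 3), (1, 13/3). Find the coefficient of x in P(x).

3

Write P(x) = ax^4 + bx^3 + cx^2 + dx + e. Substituting each data point gives a linear system:
  81a - 27b + 9c - 3d + e = 111
  16a - 8b + 4c - 2d + e = 67/3
  a - b + c - d + e = 5/3
  e = 3
  a + b + c + d + e = 13/3
Solving the system yields a = 1, b = -5/3, c = -1, d = 3, e = 3.
So P(x) = x^4 - (5/3)x^3 - x^2 + 3x + 3.
The coefficient of x is 3.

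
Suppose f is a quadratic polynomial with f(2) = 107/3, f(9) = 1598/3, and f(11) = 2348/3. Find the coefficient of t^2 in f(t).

Write f(t) = at^2 + bt + c. Substituting each data point gives a linear system:
  4a + 2b + c = 107/3
  81a + 9b + c = 1598/3
  121a + 11b + c = 2348/3
Solving the system yields a = 6, b = 5, c = 5/3.
So f(t) = 6t² + 5t + 5/3.
The leading coefficient is 6.

6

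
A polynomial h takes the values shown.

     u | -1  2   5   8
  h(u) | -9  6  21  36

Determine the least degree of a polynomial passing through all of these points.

Forward differences of the values at u = -1, 2, 5, 8:
  h  : -9  6  21  36
  Δ  : 15  15  15
  Δ^2: 0  0
  Δ^3: 0
The first differences are constant (15) and nonzero, while all higher differences vanish, so the minimal degree is 1.

1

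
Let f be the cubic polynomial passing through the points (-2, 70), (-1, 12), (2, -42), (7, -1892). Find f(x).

f(x) = -6x^3 + 4x^2 - 4x - 2

Write f(x) = ax^3 + bx^2 + cx + d. Substituting each data point gives a linear system:
  -8a + 4b - 2c + d = 70
  -a + b - c + d = 12
  8a + 4b + 2c + d = -42
  343a + 49b + 7c + d = -1892
Solving the system yields a = -6, b = 4, c = -4, d = -2.
So f(x) = -6x^3 + 4x^2 - 4x - 2.
Check: f(-2) = 70. ✓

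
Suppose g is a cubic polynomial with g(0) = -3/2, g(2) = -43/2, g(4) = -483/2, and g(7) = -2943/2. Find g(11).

Using the Lagrange interpolation formula with nodes 0, 2, 4, 7:
  L_0(s) = (s - 2)(s - 4)(s - 7) / -56
  L_1(s) = s(s - 4)(s - 7) / 20
  L_2(s) = s(s - 2)(s - 7) / -24
  L_3(s) = s(s - 2)(s - 4) / 105
Then g(s) = -3/2·L_0(s) - 43/2·L_1(s) - 483/2·L_2(s) - 2943/2·L_3(s).
Expanding and collecting terms gives g(s) = -5s^3 + 5s^2 - 3/2.
Evaluating at s = 11: g(11) = -12103/2.

-12103/2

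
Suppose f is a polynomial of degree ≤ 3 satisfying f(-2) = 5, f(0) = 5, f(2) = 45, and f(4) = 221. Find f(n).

Using the Lagrange interpolation formula with nodes -2, 0, 2, 4:
  L_0(n) = n(n - 2)(n - 4) / -48
  L_1(n) = (n + 2)(n - 2)(n - 4) / 16
  L_2(n) = (n + 2)n(n - 4) / -16
  L_3(n) = (n + 2)n(n - 2) / 48
Then f(n) = 5·L_0(n) + 5·L_1(n) + 45·L_2(n) + 221·L_3(n).
Expanding and collecting terms gives f(n) = 2n^3 + 5n^2 + 2n + 5.
Check: f(2) = 45. ✓

f(n) = 2n^3 + 5n^2 + 2n + 5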